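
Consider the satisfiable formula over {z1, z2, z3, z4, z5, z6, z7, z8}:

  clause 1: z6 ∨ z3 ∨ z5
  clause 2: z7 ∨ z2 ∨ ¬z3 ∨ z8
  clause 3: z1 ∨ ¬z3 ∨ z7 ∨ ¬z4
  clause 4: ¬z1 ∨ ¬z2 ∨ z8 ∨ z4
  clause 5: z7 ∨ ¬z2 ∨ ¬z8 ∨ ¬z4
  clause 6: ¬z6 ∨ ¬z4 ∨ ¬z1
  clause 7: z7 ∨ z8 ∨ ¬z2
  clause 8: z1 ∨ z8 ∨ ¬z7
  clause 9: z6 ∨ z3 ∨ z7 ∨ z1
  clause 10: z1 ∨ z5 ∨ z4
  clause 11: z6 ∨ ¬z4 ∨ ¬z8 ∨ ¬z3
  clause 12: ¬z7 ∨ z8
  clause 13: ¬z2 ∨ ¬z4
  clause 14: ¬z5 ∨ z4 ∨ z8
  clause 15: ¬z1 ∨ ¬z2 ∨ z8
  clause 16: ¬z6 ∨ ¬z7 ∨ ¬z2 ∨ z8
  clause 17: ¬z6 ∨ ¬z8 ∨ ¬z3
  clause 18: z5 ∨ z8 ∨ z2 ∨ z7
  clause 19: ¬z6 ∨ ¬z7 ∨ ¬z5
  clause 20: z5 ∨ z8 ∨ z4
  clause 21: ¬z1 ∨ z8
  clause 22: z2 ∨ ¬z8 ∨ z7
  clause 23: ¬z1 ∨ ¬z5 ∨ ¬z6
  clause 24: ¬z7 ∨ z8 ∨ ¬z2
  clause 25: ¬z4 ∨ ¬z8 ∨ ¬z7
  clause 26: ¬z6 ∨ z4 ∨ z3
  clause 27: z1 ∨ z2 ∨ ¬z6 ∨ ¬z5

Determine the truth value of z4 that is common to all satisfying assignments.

False

Suppose z4 = True.
(¬z2) alone gives z2 = False.
Branch on z6: set z6 = False.
Branch on z3: set z3 = True.
(¬z8) alone gives z8 = False.
(z7) alone gives z7 = True.
But (¬z7) is also a unit clause — contradiction.
Backtrack on z3: now try z3 = False.
(z5) alone gives z5 = True.
Branch on z7: set z7 = True.
(z8) alone gives z8 = True.
But (¬z8) is also a unit clause — contradiction.
Backtrack on z7: now try z7 = False.
(z1) alone gives z1 = True.
(z8) alone gives z8 = True.
But (¬z8) is also a unit clause — contradiction.
Neither z7 = True nor z7 = False works.
Neither z3 = True nor z3 = False works.
Backtrack on z6: now try z6 = True.
(¬z1) alone gives z1 = False.
(¬z5) alone gives z5 = False.
Branch on z3: set z3 = False.
Branch on z8: set z8 = True.
(z7) alone gives z7 = True.
But (¬z7) is also a unit clause — contradiction.
Backtrack on z8: now try z8 = False.
(¬z7) alone gives z7 = False.
But (z7) is also a unit clause — contradiction.
Neither z8 = True nor z8 = False works.
Backtrack on z3: now try z3 = True.
(z7) alone gives z7 = True.
(z8) alone gives z8 = True.
But (¬z8) is also a unit clause — contradiction.
Neither z3 = True nor z3 = False works.
Neither z6 = True nor z6 = False works.
So every satisfying assignment has z4 = False.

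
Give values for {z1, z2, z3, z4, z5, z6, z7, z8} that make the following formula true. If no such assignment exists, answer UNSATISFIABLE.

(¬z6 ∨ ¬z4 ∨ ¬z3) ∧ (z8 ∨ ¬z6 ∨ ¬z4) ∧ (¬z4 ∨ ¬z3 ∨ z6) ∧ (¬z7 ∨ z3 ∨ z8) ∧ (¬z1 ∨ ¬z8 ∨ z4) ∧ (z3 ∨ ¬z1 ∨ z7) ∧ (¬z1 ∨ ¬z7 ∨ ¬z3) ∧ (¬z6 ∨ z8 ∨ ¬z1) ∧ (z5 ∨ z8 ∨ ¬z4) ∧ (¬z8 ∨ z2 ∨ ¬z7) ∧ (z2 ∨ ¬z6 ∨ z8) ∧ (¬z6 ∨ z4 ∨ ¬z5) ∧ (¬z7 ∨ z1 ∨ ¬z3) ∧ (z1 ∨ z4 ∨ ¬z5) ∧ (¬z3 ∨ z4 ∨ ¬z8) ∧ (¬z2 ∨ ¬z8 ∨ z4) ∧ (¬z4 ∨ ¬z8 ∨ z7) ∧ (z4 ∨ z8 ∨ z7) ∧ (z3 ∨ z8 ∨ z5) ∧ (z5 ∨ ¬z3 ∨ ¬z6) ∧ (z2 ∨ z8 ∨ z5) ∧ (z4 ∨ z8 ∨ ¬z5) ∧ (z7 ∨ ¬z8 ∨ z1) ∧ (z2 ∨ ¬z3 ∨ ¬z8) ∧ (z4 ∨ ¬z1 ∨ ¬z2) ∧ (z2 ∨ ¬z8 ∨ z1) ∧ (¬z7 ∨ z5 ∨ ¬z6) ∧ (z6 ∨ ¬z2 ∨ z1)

Case z6 = False:
Case z4 = True:
(¬z3) alone gives z3 = False.
Case z7 = True:
(z8) alone gives z8 = True.
(z2) alone gives z2 = True.
(z1) alone gives z1 = True.
All clauses hold; z5 can take either value.

z1: True,  z2: True,  z3: False,  z4: True,  z5: False,  z6: False,  z7: True,  z8: True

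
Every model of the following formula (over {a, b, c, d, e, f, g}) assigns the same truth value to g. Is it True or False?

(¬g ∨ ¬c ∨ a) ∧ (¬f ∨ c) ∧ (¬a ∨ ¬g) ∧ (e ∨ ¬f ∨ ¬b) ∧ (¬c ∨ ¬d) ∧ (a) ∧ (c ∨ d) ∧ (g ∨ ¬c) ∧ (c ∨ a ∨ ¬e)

Suppose g = True.
Unit clause (¬a) forces a = False.
That conflicts with the unit clause (a).
So every satisfying assignment has g = False.

False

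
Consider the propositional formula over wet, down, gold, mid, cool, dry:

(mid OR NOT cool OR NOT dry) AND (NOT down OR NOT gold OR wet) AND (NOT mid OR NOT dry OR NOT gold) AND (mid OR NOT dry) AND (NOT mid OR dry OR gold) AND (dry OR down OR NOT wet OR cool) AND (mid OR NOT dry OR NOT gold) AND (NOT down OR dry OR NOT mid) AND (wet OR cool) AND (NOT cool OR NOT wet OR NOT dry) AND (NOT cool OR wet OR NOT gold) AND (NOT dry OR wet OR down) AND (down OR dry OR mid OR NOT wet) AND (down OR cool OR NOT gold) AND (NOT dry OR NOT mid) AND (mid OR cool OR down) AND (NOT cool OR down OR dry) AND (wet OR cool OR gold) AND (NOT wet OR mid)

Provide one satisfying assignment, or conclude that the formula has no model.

wet ↦ false,  down ↦ true,  gold ↦ false,  mid ↦ false,  cool ↦ true,  dry ↦ false

Suppose mid = false.
(NOT dry) alone gives dry = false.
(NOT wet) alone gives wet = false.
(cool) alone gives cool = true.
(NOT gold) alone gives gold = false.
(down) alone gives down = true.
Every clause now holds.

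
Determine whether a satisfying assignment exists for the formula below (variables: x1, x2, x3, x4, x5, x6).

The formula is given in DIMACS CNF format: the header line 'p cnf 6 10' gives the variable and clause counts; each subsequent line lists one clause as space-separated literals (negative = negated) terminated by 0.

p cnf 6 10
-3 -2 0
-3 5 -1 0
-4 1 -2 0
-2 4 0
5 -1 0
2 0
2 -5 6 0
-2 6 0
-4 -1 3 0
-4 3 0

Unit clause (x2) forces x2 = True.
Unit clause (¬x3) forces x3 = False.
Unit clause (x4) forces x4 = True.
But (¬x4) is also a unit clause — contradiction.
No assignment satisfies every clause.

No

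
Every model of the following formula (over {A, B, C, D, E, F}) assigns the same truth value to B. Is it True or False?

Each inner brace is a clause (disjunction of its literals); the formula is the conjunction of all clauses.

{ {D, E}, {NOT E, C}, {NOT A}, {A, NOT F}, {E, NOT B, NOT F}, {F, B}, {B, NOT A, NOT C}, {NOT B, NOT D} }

Suppose B = false.
From the singleton clause (NOT A), A = false.
From the singleton clause (NOT F), F = false.
Now (F) is unsatisfied and unit — conflict.
So every satisfying assignment has B = True.

True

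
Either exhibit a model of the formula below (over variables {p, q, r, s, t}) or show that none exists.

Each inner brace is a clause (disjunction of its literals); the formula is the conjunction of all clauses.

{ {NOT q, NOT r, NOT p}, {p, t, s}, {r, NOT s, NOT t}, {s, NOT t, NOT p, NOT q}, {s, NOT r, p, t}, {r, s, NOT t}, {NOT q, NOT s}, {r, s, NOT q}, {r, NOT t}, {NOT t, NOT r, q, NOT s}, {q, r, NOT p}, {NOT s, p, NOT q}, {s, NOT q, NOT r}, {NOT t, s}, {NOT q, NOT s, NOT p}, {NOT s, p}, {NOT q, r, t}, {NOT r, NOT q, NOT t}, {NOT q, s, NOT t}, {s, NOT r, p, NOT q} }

p=true; q=false; r=true; s=true; t=false

Case q = false:
Case r = true:
Case t = false:
Case p = true:
Every clause is now satisfied; s is unconstrained.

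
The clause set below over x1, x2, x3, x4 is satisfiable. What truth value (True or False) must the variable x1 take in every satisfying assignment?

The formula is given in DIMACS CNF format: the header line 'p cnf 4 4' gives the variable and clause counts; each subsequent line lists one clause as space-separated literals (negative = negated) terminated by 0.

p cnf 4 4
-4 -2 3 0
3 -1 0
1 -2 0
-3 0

Suppose x1 = True.
The clause (x3) is unit, so x3 = True.
Now (¬x3) is unsatisfied and unit — conflict.
So every satisfying assignment has x1 = False.

False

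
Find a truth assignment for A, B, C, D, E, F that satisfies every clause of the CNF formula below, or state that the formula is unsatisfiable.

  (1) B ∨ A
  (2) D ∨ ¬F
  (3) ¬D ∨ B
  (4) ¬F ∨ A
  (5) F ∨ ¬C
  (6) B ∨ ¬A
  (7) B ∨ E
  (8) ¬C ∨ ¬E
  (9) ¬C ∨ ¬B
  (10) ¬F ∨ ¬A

A ↦ True,  B ↦ True,  C ↦ False,  D ↦ False,  E ↦ True,  F ↦ False

Branch on B: set B = True.
The clause (¬C) is unit, so C = False.
Branch on D: set D = False.
The clause (¬F) is unit, so F = False.
No clause remains; A, E are free.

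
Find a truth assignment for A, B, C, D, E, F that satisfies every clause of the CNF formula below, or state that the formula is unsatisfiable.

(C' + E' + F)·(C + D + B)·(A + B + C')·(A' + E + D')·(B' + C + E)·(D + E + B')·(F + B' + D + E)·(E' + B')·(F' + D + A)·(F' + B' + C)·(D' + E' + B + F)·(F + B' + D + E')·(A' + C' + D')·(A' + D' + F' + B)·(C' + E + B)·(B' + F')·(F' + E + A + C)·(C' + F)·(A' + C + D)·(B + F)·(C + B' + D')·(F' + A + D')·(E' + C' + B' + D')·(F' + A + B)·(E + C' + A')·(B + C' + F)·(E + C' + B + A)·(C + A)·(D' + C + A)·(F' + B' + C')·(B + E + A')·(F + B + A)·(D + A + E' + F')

Suppose E = 1.
Unit clause (B') forces B = 0.
Unit clause (F) forces F = 1.
Unit clause (A) forces A = 1.
Unit clause (D') forces D = 0.
Unit clause (C) forces C = 1.
Every clause now holds.

A ↦ 1,  B ↦ 0,  C ↦ 1,  D ↦ 0,  E ↦ 1,  F ↦ 1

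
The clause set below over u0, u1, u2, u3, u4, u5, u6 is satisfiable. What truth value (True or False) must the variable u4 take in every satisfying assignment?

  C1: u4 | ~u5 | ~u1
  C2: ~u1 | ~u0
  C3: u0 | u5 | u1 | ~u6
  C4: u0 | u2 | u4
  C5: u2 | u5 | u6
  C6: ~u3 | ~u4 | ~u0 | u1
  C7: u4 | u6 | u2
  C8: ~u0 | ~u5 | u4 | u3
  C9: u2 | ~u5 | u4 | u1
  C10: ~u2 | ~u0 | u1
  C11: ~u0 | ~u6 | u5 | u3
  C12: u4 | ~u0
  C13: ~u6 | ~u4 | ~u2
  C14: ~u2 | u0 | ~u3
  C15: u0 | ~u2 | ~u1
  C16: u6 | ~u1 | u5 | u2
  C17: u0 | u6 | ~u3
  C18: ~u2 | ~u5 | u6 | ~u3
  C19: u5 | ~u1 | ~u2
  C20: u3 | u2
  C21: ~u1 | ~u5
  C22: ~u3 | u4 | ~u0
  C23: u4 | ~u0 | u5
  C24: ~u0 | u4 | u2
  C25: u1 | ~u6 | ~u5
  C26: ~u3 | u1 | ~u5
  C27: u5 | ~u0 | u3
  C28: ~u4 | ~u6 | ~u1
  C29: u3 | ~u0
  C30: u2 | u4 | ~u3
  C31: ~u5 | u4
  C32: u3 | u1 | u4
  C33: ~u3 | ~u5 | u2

Suppose u4 = 0.
(~u0) alone gives u0 = 0.
(u2) alone gives u2 = 1.
(~u3) alone gives u3 = 0.
(~u1) alone gives u1 = 0.
That conflicts with the unit clause (u1).
So every satisfying assignment has u4 = True.

True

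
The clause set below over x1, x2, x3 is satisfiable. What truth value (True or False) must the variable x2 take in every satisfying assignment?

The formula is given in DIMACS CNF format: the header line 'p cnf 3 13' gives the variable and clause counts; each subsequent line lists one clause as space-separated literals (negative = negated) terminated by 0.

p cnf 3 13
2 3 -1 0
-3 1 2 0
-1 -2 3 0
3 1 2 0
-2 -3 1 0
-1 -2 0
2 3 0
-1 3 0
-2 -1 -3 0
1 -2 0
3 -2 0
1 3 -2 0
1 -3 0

False

Suppose x2 = True.
From the singleton clause (¬x1), x1 = False.
But (x1) is also a unit clause — contradiction.
So every satisfying assignment has x2 = False.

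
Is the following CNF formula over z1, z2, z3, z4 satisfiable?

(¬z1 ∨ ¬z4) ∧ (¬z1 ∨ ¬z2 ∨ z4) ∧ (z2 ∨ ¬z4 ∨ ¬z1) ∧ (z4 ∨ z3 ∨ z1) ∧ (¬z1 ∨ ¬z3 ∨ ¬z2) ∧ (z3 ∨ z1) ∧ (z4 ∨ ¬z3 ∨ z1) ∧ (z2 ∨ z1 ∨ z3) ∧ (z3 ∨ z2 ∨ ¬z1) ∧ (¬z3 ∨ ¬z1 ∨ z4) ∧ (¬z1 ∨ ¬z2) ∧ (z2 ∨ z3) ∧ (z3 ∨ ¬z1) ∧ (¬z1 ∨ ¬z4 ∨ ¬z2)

Yes, satisfiable

Case z1 = False:
From the singleton clause (z3), z3 = True.
From the singleton clause (z4), z4 = True.
Every clause is now satisfied; z2 is unconstrained.
A satisfying assignment: z1=False, z2=True, z3=True, z4=True.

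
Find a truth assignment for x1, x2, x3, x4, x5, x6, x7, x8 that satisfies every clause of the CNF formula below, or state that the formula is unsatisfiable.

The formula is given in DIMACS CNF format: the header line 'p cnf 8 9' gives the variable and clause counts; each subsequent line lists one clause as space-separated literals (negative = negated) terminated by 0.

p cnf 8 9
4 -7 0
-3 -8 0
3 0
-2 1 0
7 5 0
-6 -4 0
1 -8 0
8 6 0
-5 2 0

The clause (x3) is unit, so x3 = True.
The clause (¬x8) is unit, so x8 = False.
The clause (x6) is unit, so x6 = True.
The clause (¬x4) is unit, so x4 = False.
The clause (¬x7) is unit, so x7 = False.
The clause (x5) is unit, so x5 = True.
The clause (x2) is unit, so x2 = True.
The clause (x1) is unit, so x1 = True.
Every clause now holds.

x1 ↦ True, x2 ↦ True, x3 ↦ True, x4 ↦ False, x5 ↦ True, x6 ↦ True, x7 ↦ False, x8 ↦ False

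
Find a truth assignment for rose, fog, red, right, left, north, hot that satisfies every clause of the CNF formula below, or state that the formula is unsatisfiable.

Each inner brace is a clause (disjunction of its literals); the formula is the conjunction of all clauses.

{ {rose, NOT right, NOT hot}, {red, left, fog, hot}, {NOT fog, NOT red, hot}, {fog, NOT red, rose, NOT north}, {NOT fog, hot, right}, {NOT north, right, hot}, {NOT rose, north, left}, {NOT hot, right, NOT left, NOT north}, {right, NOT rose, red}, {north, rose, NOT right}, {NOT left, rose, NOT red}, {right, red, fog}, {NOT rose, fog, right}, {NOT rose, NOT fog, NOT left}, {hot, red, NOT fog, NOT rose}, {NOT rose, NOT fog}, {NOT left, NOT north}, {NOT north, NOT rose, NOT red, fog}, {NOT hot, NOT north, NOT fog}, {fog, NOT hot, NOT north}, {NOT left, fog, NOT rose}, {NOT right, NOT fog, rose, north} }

Suppose rose = false.
Suppose right = false.
Suppose fog = true.
From the singleton clause (hot), hot = true.
From the singleton clause (NOT north), north = false.
Suppose left = false.
Every clause is now satisfied; red is unconstrained.

rose: false, fog: true, red: false, right: false, left: false, north: false, hot: true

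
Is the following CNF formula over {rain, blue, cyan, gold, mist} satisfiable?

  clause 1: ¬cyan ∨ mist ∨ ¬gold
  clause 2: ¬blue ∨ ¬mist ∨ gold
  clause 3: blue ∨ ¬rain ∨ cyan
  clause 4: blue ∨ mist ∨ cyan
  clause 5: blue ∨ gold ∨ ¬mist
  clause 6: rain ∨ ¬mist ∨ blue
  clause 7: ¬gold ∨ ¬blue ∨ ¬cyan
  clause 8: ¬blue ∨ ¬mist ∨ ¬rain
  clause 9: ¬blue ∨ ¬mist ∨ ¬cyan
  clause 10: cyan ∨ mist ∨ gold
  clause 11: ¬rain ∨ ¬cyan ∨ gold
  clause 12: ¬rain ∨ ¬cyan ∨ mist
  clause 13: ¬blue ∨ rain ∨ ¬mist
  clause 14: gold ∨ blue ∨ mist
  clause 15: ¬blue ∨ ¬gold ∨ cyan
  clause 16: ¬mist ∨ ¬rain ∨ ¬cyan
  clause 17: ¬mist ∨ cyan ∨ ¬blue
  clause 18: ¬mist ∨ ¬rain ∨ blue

Branch on cyan: set cyan = True.
Branch on mist: set mist = False.
Unit clause (¬gold) forces gold = False.
Unit clause (¬rain) forces rain = False.
Unit clause (blue) forces blue = True.
Every clause now holds.
A satisfying assignment: rain ↦ False,  blue ↦ True,  cyan ↦ True,  gold ↦ False,  mist ↦ False.

Yes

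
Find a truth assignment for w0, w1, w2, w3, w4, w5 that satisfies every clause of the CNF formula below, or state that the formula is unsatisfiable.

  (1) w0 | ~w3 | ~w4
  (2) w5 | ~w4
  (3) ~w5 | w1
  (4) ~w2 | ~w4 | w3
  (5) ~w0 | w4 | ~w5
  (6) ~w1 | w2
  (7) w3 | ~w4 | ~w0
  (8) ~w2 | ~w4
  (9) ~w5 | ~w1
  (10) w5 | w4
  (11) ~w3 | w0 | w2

Suppose w5 = 1.
The clause (w1) is unit, so w1 = 1.
That conflicts with the unit clause (~w1).
That branch fails; take w5 = 0 instead.
The clause (~w4) is unit, so w4 = 0.
That conflicts with the unit clause (w4).
Either choice for w5 ends in contradiction.

UNSATISFIABLE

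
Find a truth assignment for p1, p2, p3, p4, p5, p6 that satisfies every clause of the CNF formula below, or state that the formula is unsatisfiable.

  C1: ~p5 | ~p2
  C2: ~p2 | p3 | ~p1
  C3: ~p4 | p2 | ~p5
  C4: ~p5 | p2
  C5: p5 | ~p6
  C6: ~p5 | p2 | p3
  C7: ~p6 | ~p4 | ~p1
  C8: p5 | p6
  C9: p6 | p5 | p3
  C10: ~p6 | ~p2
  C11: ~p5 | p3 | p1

UNSATISFIABLE

Branch on p5: set p5 = 0.
From the singleton clause (~p6), p6 = 0.
Now (p6) is unsatisfied and unit — conflict.
That branch fails; take p5 = 1 instead.
From the singleton clause (~p2), p2 = 0.
Now (p2) is unsatisfied and unit — conflict.
Neither p5 = 1 nor p5 = 0 works.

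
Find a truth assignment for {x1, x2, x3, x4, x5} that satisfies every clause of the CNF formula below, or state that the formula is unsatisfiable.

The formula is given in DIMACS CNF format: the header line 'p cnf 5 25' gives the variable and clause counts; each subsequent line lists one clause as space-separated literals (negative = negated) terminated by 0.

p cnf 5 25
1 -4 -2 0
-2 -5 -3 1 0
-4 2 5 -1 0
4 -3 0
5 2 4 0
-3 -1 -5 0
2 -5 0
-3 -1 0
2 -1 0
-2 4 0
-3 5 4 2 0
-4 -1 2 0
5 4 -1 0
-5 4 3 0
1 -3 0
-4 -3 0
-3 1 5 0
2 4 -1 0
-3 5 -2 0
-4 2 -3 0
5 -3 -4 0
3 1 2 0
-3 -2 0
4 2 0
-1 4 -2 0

Branch on x4: set x4 = True.
Unit clause (¬x3) forces x3 = False.
Branch on x1: set x1 = True.
Unit clause (x2) forces x2 = True.
No clause remains; x5 is free.

x1 ↦ True; x2 ↦ True; x3 ↦ False; x4 ↦ True; x5 ↦ False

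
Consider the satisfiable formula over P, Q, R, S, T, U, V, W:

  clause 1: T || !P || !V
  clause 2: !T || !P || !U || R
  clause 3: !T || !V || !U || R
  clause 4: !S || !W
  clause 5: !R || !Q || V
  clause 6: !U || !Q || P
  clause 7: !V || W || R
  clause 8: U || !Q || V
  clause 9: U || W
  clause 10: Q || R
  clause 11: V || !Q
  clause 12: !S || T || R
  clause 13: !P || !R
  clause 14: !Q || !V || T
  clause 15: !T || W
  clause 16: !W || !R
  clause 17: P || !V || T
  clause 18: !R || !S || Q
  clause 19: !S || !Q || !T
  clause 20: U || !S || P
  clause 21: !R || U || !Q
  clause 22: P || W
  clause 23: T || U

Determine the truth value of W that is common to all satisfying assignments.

Suppose W = false.
Unit clause (U) forces U = true.
Unit clause (!T) forces T = false.
Unit clause (P) forces P = true.
Unit clause (!V) forces V = false.
Unit clause (!Q) forces Q = false.
Unit clause (R) forces R = true.
But (!R) is also a unit clause — contradiction.
So every satisfying assignment has W = True.

True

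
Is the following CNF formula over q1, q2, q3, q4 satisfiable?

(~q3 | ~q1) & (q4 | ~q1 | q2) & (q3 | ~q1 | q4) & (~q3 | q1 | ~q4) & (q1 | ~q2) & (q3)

Unit clause (q3) forces q3 = 1.
Unit clause (~q1) forces q1 = 0.
Unit clause (~q4) forces q4 = 0.
Unit clause (~q2) forces q2 = 0.
All clauses are satisfied.
A satisfying assignment: q1=0,  q2=0,  q3=1,  q4=0.

Yes, satisfiable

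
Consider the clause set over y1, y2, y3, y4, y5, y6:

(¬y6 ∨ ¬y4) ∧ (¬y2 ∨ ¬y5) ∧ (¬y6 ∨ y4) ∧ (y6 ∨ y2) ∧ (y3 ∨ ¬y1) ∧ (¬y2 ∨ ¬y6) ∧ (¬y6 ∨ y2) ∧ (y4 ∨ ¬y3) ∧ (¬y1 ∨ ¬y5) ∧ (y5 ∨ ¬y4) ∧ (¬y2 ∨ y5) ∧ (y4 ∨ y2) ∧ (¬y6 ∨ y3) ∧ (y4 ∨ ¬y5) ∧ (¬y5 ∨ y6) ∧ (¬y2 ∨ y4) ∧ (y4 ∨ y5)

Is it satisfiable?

Unsatisfiable

Suppose y6 = False.
Unit clause (y2) forces y2 = True.
Unit clause (¬y5) forces y5 = False.
That conflicts with the unit clause (y5).
Backtrack on y6: now try y6 = True.
Unit clause (¬y4) forces y4 = False.
That conflicts with the unit clause (y4).
Either choice for y6 ends in contradiction.
No assignment satisfies every clause.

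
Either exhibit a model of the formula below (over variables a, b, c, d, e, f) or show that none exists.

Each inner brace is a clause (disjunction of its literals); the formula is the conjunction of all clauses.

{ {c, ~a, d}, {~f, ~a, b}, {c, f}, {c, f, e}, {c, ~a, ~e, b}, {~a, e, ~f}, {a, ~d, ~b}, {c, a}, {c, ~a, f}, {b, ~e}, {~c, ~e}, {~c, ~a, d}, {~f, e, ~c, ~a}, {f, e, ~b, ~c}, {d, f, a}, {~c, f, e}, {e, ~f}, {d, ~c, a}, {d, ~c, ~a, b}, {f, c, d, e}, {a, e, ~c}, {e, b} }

a ↦ 1; b ↦ 1; c ↦ 0; d ↦ 1; e ↦ 1; f ↦ 1

Try c = 0.
From the singleton clause (f), f = 1.
From the singleton clause (a), a = 1.
From the singleton clause (d), d = 1.
From the singleton clause (b), b = 1.
From the singleton clause (e), e = 1.
Every clause now holds.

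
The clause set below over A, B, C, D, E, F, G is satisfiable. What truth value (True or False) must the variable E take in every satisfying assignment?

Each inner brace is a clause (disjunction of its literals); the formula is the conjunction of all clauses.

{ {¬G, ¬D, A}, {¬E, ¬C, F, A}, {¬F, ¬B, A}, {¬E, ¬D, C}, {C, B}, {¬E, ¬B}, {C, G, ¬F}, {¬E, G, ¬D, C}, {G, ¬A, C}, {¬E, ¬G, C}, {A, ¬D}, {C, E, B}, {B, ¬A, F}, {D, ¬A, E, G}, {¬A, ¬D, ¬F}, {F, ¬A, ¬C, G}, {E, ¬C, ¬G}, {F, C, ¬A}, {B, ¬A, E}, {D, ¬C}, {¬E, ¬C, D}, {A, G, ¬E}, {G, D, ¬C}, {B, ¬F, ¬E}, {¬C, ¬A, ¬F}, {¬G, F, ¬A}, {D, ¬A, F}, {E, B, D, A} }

False

Suppose E = True.
From the singleton clause (¬B), B = False.
From the singleton clause (C), C = True.
From the singleton clause (D), D = True.
From the singleton clause (A), A = True.
From the singleton clause (F), F = True.
But (¬F) is also a unit clause — contradiction.
So every satisfying assignment has E = False.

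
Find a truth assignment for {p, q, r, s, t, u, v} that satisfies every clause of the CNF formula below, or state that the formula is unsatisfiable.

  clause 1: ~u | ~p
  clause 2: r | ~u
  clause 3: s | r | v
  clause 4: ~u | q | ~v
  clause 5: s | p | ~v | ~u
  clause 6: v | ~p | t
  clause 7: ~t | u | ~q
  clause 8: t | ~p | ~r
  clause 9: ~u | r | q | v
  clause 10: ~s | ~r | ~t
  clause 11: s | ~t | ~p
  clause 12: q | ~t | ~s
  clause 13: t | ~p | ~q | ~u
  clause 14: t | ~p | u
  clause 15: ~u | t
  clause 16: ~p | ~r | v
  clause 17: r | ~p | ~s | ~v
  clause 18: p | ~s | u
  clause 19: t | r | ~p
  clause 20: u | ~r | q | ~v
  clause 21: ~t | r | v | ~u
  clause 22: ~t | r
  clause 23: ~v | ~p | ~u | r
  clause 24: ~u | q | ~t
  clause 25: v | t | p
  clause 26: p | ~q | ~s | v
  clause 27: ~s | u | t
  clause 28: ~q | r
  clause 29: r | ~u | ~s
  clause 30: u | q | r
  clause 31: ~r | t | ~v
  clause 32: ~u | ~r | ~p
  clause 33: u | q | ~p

p ↦ 0; q ↦ 1; r ↦ 1; s ↦ 0; t ↦ 1; u ↦ 1; v ↦ 0

Suppose u = 1.
From the singleton clause (~p), p = 0.
From the singleton clause (r), r = 1.
From the singleton clause (t), t = 1.
From the singleton clause (~s), s = 0.
From the singleton clause (~v), v = 0.
From the singleton clause (q), q = 1.
Every clause now holds.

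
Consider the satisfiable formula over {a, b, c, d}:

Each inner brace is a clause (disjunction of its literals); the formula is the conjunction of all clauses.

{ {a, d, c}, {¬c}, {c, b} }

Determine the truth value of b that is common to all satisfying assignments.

True

Suppose b = False.
(¬c) alone gives c = False.
Now (c) is unsatisfied and unit — conflict.
So every satisfying assignment has b = True.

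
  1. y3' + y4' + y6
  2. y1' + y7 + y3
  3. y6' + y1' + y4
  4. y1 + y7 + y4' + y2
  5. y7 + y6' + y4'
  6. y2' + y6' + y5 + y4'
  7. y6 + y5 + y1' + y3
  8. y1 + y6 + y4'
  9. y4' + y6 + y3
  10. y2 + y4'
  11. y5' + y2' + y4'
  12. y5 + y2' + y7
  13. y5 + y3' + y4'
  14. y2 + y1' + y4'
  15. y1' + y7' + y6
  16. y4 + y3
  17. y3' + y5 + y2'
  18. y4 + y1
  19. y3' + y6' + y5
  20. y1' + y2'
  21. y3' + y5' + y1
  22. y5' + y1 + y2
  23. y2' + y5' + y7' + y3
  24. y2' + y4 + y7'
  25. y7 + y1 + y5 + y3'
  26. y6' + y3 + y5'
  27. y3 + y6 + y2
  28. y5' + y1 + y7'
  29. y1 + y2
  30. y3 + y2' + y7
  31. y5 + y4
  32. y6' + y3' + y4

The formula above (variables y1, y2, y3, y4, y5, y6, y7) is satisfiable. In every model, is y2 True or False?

Suppose y2 = 1.
(y1') alone gives y1 = 0.
(y4) alone gives y4 = 1.
(y6) alone gives y6 = 1.
(y7) alone gives y7 = 1.
(y5) alone gives y5 = 1.
That conflicts with the unit clause (y5').
So every satisfying assignment has y2 = False.

False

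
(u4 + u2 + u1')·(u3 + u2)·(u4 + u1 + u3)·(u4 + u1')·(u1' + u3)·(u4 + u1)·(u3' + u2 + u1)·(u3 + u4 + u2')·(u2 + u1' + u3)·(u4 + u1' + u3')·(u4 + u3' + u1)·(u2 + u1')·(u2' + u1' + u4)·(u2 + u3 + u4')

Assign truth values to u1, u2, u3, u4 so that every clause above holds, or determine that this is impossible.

u1: 0, u2: 1, u3: 0, u4: 1

Try u3 = 0.
Unit clause (u2) forces u2 = 1.
Unit clause (u1') forces u1 = 0.
Unit clause (u4) forces u4 = 1.
This assignment satisfies each clause.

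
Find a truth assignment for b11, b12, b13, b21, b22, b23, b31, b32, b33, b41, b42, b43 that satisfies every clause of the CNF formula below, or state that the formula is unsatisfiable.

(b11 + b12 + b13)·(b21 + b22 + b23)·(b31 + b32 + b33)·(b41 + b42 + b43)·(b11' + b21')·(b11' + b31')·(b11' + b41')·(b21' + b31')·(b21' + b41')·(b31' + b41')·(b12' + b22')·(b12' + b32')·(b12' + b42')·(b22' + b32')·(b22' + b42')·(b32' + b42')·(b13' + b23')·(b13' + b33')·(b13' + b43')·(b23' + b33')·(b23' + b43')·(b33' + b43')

UNSATISFIABLE

Branch on b11: set b11 = 0.
Branch on b12: set b12 = 1.
Unit clause (b22') forces b22 = 0.
Unit clause (b32') forces b32 = 0.
Unit clause (b42') forces b42 = 0.
Branch on b21: set b21 = 1.
Unit clause (b31') forces b31 = 0.
Unit clause (b33) forces b33 = 1.
Unit clause (b41') forces b41 = 0.
Unit clause (b43) forces b43 = 1.
Now (b43') is unsatisfied and unit — conflict.
Backtrack on b21: now try b21 = 0.
Unit clause (b23) forces b23 = 1.
Unit clause (b13') forces b13 = 0.
Unit clause (b33') forces b33 = 0.
Unit clause (b31) forces b31 = 1.
Unit clause (b41') forces b41 = 0.
Unit clause (b43) forces b43 = 1.
Now (b43') is unsatisfied and unit — conflict.
Either choice for b21 ends in contradiction.
Backtrack on b12: now try b12 = 0.
Unit clause (b13) forces b13 = 1.
Unit clause (b23') forces b23 = 0.
Unit clause (b33') forces b33 = 0.
Unit clause (b43') forces b43 = 0.
Branch on b21: set b21 = 1.
Unit clause (b31') forces b31 = 0.
Unit clause (b32) forces b32 = 1.
Unit clause (b41') forces b41 = 0.
Unit clause (b42) forces b42 = 1.
Now (b42') is unsatisfied and unit — conflict.
Backtrack on b21: now try b21 = 0.
Unit clause (b22) forces b22 = 1.
Unit clause (b32') forces b32 = 0.
Unit clause (b31) forces b31 = 1.
Unit clause (b41') forces b41 = 0.
Unit clause (b42) forces b42 = 1.
Now (b42') is unsatisfied and unit — conflict.
Either choice for b21 ends in contradiction.
Either choice for b12 ends in contradiction.
Backtrack on b11: now try b11 = 1.
Unit clause (b21') forces b21 = 0.
Unit clause (b31') forces b31 = 0.
Unit clause (b41') forces b41 = 0.
Branch on b22: set b22 = 1.
Unit clause (b12') forces b12 = 0.
Unit clause (b32') forces b32 = 0.
Unit clause (b33) forces b33 = 1.
Unit clause (b42') forces b42 = 0.
Unit clause (b43) forces b43 = 1.
Now (b43') is unsatisfied and unit — conflict.
Backtrack on b22: now try b22 = 0.
Unit clause (b23) forces b23 = 1.
Unit clause (b13') forces b13 = 0.
Unit clause (b33') forces b33 = 0.
Unit clause (b32) forces b32 = 1.
Unit clause (b12') forces b12 = 0.
Unit clause (b42') forces b42 = 0.
Unit clause (b43) forces b43 = 1.
Now (b43') is unsatisfied and unit — conflict.
Either choice for b22 ends in contradiction.
Either choice for b11 ends in contradiction.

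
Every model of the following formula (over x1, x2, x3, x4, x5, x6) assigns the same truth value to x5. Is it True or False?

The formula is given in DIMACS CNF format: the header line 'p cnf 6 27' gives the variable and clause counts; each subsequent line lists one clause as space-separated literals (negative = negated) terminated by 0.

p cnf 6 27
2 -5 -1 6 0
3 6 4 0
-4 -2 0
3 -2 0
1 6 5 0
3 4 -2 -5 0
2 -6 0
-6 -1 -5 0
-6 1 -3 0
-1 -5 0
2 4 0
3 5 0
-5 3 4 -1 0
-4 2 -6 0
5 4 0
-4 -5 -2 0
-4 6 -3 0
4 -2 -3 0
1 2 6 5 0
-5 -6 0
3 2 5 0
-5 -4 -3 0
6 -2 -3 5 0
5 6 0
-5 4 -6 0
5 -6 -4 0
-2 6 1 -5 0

Suppose x5 = False.
Unit clause (x3) forces x3 = True.
Unit clause (x4) forces x4 = True.
Unit clause (¬x2) forces x2 = False.
Unit clause (¬x6) forces x6 = False.
But (x6) is also a unit clause — contradiction.
So every satisfying assignment has x5 = True.

True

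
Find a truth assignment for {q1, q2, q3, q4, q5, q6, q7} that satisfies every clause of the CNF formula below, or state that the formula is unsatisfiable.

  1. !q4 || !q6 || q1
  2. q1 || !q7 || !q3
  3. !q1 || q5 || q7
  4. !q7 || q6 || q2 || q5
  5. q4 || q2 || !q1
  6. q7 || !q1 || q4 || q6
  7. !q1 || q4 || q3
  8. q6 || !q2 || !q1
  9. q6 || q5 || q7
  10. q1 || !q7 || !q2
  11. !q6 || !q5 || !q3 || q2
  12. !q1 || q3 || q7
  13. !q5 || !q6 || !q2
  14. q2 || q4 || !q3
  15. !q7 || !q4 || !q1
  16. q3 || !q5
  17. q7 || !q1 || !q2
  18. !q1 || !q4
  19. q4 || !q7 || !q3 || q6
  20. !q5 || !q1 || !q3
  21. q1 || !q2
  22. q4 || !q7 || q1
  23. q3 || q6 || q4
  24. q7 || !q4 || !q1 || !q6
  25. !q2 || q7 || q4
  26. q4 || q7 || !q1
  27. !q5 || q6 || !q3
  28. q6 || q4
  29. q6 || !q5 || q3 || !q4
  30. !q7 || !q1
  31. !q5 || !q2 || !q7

q1 ↦ false; q2 ↦ false; q3 ↦ false; q4 ↦ false; q5 ↦ false; q6 ↦ true; q7 ↦ false

Try q3 = false.
Unit clause (!q5) forces q5 = false.
Try q1 = false.
Unit clause (!q2) forces q2 = false.
Try q4 = false.
Unit clause (!q7) forces q7 = false.
Unit clause (q6) forces q6 = true.
This assignment satisfies each clause.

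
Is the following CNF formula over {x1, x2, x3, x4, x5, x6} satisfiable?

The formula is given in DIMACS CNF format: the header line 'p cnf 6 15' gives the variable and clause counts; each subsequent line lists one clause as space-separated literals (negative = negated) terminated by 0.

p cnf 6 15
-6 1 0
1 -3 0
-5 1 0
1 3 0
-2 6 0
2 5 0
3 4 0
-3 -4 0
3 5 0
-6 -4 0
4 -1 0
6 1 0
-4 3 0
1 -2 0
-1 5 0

Case x6 = False:
From the singleton clause (¬x2), x2 = False.
From the singleton clause (x5), x5 = True.
From the singleton clause (x1), x1 = True.
From the singleton clause (x4), x4 = True.
From the singleton clause (¬x3), x3 = False.
Now (x3) is unsatisfied and unit — conflict.
So x6 must be the other value — set x6 = True.
From the singleton clause (x1), x1 = True.
From the singleton clause (¬x4), x4 = False.
Now (x4) is unsatisfied and unit — conflict.
Either choice for x6 ends in contradiction.
No assignment satisfies every clause.

No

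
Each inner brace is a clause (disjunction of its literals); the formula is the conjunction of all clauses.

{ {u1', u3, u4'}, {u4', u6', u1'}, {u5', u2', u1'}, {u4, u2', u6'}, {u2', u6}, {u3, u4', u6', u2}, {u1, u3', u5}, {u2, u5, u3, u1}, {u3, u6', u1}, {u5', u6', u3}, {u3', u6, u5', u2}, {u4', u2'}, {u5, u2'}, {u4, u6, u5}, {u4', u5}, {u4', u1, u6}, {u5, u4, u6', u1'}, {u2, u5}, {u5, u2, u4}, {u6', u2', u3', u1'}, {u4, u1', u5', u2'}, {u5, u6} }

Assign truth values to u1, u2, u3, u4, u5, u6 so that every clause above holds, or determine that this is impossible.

Try u2 = 0.
The clause (u5) is unit, so u5 = 1.
Try u6 = 0.
The clause (u3') is unit, so u3 = 0.
Try u1 = 0.
The clause (u4') is unit, so u4 = 0.
All clauses are satisfied.

u1=0; u2=0; u3=0; u4=0; u5=1; u6=0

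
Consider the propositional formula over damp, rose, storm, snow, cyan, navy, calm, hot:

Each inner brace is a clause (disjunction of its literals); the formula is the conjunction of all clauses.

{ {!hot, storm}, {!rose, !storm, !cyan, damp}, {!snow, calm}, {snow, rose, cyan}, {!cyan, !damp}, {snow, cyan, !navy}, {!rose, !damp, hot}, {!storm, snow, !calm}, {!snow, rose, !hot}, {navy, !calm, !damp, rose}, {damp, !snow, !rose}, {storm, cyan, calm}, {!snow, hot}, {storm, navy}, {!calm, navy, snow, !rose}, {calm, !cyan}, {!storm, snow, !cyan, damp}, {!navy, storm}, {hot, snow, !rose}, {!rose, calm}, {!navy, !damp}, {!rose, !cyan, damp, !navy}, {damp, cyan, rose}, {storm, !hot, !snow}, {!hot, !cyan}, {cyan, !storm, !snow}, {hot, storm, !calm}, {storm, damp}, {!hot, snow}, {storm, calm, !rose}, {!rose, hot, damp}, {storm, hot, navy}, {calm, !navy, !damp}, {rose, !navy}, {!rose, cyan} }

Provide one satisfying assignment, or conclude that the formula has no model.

Case hot = false:
The clause (!snow) is unit, so snow = false.
The clause (!rose) is unit, so rose = false.
The clause (cyan) is unit, so cyan = true.
The clause (!damp) is unit, so damp = false.
The clause (calm) is unit, so calm = true.
The clause (!storm) is unit, so storm = false.
Now (storm) is unsatisfied and unit — conflict.
So hot must be the other value — set hot = true.
The clause (storm) is unit, so storm = true.
The clause (!cyan) is unit, so cyan = false.
The clause (!snow) is unit, so snow = false.
Now (snow) is unsatisfied and unit — conflict.
Neither hot = true nor hot = false works.

UNSATISFIABLE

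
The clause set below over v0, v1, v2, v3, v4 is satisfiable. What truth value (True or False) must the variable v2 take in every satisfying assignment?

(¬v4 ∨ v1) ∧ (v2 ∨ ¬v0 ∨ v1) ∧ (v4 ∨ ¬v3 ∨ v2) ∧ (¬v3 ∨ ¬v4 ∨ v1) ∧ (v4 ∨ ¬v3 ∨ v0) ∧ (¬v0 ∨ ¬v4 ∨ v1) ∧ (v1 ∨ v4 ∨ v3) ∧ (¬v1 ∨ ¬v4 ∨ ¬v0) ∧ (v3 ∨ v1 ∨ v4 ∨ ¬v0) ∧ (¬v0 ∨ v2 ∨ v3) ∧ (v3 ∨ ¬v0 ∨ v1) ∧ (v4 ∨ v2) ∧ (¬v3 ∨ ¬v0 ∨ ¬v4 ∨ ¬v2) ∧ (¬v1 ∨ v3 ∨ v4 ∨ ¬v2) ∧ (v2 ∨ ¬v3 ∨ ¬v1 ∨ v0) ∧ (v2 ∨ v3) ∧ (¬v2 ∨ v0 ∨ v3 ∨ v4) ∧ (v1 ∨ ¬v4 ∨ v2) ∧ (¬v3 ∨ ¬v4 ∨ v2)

Suppose v2 = False.
Unit clause (v4) forces v4 = True.
Unit clause (v1) forces v1 = True.
Unit clause (¬v0) forces v0 = False.
Unit clause (¬v3) forces v3 = False.
That conflicts with the unit clause (v3).
So every satisfying assignment has v2 = True.

True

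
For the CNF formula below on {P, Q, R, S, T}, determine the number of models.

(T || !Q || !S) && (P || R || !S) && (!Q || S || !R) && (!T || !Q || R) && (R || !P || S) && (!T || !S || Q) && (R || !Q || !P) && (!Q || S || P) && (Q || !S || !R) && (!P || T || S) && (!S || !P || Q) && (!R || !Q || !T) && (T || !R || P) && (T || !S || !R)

There are 2^5 = 32 truth assignments over (P, Q, R, S, T).
Split on S. With S = true, the clauses containing S are satisfied and !S drops from the rest; 0 of the 2^4 = 16 assignments to the other variables satisfy what remains.
With S = false, by the same count on the reduced clause set, 4 assignments work.
(One model: P=F, Q=F, R=F, S=F, T=F.)
Total: 0 + 4 = 4.

4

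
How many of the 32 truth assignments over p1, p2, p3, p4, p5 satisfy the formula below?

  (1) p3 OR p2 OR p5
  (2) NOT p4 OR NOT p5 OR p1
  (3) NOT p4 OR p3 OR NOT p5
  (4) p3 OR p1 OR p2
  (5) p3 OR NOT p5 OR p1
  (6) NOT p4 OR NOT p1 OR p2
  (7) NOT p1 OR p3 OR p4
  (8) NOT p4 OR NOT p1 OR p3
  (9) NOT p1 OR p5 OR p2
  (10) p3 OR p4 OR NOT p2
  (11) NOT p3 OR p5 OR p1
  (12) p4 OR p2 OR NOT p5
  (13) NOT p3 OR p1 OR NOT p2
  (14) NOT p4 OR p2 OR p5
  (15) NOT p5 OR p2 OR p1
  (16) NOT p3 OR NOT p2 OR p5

There are 2^5 = 32 truth assignments over (p1, p2, p3, p4, p5).
Split on p1. With p1 = true, the clauses containing p1 are satisfied and NOT p1 drops from the rest; 2 of the 2^4 = 16 assignments to the other variables satisfy what remains.
With p1 = false, by the same count on the reduced clause set, 1 assignment works.
Total: 2 + 1 = 3.

3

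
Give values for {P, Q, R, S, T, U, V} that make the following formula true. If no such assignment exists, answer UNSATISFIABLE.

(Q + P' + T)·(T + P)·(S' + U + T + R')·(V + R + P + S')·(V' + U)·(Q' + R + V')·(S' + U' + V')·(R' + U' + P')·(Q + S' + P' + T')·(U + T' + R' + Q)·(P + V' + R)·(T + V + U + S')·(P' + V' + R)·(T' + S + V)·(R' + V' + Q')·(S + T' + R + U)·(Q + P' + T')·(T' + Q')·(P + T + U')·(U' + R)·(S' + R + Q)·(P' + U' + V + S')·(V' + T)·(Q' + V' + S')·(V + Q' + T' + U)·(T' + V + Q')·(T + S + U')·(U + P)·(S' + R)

Try T = 0.
Unit clause (P) forces P = 1.
Unit clause (Q) forces Q = 1.
Unit clause (V') forces V = 0.
Try R = 0.
Unit clause (U') forces U = 0.
Unit clause (S') forces S = 0.
Every clause now holds.

P=1,  Q=1,  R=0,  S=0,  T=0,  U=0,  V=0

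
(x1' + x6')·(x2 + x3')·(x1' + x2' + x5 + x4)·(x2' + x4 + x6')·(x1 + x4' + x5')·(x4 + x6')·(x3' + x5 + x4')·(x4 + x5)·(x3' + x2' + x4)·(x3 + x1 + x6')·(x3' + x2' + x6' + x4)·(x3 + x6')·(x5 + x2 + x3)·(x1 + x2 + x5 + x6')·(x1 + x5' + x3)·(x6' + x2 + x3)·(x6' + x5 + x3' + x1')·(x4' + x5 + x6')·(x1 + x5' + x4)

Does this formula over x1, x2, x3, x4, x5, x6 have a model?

Suppose x1 = 1.
From the singleton clause (x6'), x6 = 0.
Suppose x2 = 1.
Suppose x5 = 1.
Suppose x3 = 1.
From the singleton clause (x4), x4 = 1.
This assignment satisfies each clause.
A satisfying assignment: x1=1, x2=1, x3=1, x4=1, x5=1, x6=0.

Yes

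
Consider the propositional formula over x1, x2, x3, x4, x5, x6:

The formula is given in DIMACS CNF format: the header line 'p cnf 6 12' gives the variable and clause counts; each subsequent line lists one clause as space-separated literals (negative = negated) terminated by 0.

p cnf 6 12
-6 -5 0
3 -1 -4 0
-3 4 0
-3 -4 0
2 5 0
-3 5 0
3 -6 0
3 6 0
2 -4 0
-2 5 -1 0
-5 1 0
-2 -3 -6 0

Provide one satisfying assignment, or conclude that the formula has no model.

UNSATISFIABLE

Case x6 = False:
Unit clause (x3) forces x3 = True.
Unit clause (x4) forces x4 = True.
But (¬x4) is also a unit clause — contradiction.
So x6 must be the other value — set x6 = True.
Unit clause (¬x5) forces x5 = False.
Unit clause (x2) forces x2 = True.
Unit clause (¬x3) forces x3 = False.
But (x3) is also a unit clause — contradiction.
Neither x6 = True nor x6 = False works.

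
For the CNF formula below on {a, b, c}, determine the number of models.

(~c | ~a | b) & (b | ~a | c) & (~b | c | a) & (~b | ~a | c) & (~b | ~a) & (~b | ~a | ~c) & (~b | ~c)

2

There are 2^3 = 8 truth assignments over (a, b, c).
Check each against the 7 clauses (columns in the order a, b, c):
  F F F  ✓ satisfies all
  F F T  ✓ satisfies all
  F T F  ✗ fails (~b | c | a)
  F T T  ✗ fails (~b | ~c)
  T F F  ✗ fails (b | ~a | c)
  T F T  ✗ fails (~c | ~a | b)
  T T F  ✗ fails (~b | ~a | c)
  T T T  ✗ fails (~b | ~a)
2 of the 8 rows are models.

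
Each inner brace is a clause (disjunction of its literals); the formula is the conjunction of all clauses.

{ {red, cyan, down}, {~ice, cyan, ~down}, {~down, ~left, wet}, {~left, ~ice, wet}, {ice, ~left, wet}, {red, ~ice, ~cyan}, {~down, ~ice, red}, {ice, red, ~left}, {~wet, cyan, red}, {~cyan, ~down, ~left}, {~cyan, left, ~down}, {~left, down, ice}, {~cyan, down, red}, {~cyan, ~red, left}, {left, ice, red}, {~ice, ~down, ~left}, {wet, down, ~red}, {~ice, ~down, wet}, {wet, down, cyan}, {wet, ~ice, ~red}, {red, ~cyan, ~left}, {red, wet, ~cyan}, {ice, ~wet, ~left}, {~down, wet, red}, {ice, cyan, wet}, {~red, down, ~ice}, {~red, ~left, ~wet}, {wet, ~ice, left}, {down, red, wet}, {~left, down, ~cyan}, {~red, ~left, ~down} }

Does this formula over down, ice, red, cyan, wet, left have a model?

Branch on red: set red = 1.
Branch on cyan: set cyan = 0.
Branch on ice: set ice = 0.
The clause (wet) is unit, so wet = 1.
The clause (~left) is unit, so left = 0.
All clauses hold; down can take either value.
A satisfying assignment: down=1,  ice=0,  red=1,  cyan=0,  wet=1,  left=0.

Satisfiable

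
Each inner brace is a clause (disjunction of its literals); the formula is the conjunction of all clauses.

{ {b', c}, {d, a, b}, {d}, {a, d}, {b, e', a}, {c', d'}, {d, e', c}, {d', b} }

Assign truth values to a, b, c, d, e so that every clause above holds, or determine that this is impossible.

UNSATISFIABLE

(d) alone gives d = 1.
(c') alone gives c = 0.
(b') alone gives b = 0.
That conflicts with the unit clause (b).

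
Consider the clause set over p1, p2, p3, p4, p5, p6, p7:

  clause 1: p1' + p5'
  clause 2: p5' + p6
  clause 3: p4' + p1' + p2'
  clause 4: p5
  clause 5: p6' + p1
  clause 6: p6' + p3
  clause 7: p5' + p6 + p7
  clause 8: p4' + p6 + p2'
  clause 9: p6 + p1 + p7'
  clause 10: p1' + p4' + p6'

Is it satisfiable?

No

(p5) alone gives p5 = 1.
(p1') alone gives p1 = 0.
(p6) alone gives p6 = 1.
That conflicts with the unit clause (p6').
No assignment satisfies every clause.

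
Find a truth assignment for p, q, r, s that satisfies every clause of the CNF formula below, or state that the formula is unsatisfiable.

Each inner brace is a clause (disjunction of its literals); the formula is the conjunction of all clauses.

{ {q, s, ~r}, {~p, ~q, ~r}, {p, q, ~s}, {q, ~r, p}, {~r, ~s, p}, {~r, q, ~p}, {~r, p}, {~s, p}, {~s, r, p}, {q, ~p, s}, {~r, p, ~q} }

Branch on r: set r = 0.
Branch on s: set s = 1.
Unit clause (p) forces p = 1.
All clauses hold; q can take either value.

p=1, q=1, r=0, s=1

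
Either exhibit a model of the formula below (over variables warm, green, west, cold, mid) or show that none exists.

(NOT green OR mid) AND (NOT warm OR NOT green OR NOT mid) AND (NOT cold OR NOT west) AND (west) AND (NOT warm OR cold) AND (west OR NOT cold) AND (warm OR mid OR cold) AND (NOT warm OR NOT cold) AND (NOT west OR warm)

From the singleton clause (west), west = true.
From the singleton clause (NOT cold), cold = false.
From the singleton clause (NOT warm), warm = false.
That conflicts with the unit clause (warm).

UNSATISFIABLE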